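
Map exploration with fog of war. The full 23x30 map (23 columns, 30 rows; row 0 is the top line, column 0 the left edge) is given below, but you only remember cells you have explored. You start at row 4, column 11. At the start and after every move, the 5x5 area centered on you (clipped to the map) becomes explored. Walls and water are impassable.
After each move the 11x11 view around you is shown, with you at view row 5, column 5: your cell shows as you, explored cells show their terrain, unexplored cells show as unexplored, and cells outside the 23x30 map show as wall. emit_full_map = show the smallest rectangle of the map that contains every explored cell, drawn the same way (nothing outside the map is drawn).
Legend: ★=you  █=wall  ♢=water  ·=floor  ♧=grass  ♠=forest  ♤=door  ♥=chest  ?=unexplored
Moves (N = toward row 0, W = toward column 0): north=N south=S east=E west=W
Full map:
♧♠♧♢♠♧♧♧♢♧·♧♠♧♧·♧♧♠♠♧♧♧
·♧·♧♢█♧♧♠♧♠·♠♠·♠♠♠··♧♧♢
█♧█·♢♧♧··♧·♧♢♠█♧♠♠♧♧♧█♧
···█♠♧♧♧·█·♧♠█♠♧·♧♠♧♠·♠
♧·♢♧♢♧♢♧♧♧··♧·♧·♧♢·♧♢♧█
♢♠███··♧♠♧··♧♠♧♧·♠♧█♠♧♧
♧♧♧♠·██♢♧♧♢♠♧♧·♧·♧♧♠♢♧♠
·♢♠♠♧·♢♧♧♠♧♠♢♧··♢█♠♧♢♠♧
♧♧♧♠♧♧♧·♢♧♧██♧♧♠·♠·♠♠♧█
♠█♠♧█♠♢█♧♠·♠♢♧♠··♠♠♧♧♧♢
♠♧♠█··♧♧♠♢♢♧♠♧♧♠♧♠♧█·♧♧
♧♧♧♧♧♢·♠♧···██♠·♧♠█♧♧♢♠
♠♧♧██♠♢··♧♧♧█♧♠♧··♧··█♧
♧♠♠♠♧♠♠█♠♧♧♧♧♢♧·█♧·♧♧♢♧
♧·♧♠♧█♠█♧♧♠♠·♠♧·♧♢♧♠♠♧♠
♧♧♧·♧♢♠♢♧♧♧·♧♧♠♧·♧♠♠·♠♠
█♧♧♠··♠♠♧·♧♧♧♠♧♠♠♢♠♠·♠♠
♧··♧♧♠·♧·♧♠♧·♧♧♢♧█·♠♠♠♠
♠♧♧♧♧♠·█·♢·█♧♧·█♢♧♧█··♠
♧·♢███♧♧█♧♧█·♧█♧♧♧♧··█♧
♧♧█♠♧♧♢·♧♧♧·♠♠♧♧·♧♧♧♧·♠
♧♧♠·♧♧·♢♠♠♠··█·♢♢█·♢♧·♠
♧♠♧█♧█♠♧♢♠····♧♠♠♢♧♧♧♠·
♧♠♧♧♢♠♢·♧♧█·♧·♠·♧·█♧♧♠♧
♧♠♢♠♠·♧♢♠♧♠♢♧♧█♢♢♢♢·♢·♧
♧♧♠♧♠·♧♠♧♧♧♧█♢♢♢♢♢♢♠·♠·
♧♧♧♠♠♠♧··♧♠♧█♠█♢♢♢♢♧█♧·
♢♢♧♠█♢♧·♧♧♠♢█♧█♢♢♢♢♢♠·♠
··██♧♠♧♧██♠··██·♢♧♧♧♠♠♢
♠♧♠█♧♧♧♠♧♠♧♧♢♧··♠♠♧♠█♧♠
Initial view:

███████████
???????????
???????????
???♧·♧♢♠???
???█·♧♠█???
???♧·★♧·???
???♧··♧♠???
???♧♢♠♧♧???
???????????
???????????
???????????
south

???????????
???????????
???♧·♧♢♠???
???█·♧♠█???
???♧··♧·???
???♧·★♧♠???
???♧♢♠♧♧???
???♠♧♠♢♧???
???????????
???????????
???????????

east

???????????
???????????
??♧·♧♢♠????
??█·♧♠█♠???
??♧··♧·♧???
??♧··★♠♧???
??♧♢♠♧♧·???
??♠♧♠♢♧·???
???????????
???????????
???????????

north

███████████
???????????
???????????
??♧·♧♢♠█???
??█·♧♠█♠???
??♧··★·♧???
??♧··♧♠♧???
??♧♢♠♧♧·???
??♠♧♠♢♧·???
???????????
???????????

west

███████████
???????????
???????????
???♧·♧♢♠█??
???█·♧♠█♠??
???♧·★♧·♧??
???♧··♧♠♧??
???♧♢♠♧♧·??
???♠♧♠♢♧·??
???????????
???????????

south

???????????
???????????
???♧·♧♢♠█??
???█·♧♠█♠??
???♧··♧·♧??
???♧·★♧♠♧??
???♧♢♠♧♧·??
???♠♧♠♢♧·??
???????????
???????????
???????????

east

???????????
???????????
??♧·♧♢♠█???
??█·♧♠█♠???
??♧··♧·♧???
??♧··★♠♧???
??♧♢♠♧♧·???
??♠♧♠♢♧·???
???????????
???????????
???????????

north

███████████
???????????
???????????
??♧·♧♢♠█???
??█·♧♠█♠???
??♧··★·♧???
??♧··♧♠♧???
??♧♢♠♧♧·???
??♠♧♠♢♧·???
???????????
???????????

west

███████████
???????????
???????????
???♧·♧♢♠█??
???█·♧♠█♠??
???♧·★♧·♧??
???♧··♧♠♧??
???♧♢♠♧♧·??
???♠♧♠♢♧·??
???????????
???????????

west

███████████
???????????
???????????
???·♧·♧♢♠█?
???·█·♧♠█♠?
???♧♧★·♧·♧?
???♠♧··♧♠♧?
???♧♧♢♠♧♧·?
????♠♧♠♢♧·?
???????????
???????????

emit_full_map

·♧·♧♢♠█
·█·♧♠█♠
♧♧★·♧·♧
♠♧··♧♠♧
♧♧♢♠♧♧·
?♠♧♠♢♧·

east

███████████
???????????
???????????
??·♧·♧♢♠█??
??·█·♧♠█♠??
??♧♧·★♧·♧??
??♠♧··♧♠♧??
??♧♧♢♠♧♧·??
???♠♧♠♢♧·??
???????????
???????????

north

███████████
███████████
???????????
???♧♠·♠♠???
??·♧·♧♢♠█??
??·█·★♠█♠??
??♧♧··♧·♧??
??♠♧··♧♠♧??
??♧♧♢♠♧♧·??
???♠♧♠♢♧·??
???????????

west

███████████
███████████
???????????
???♠♧♠·♠♠??
???·♧·♧♢♠█?
???·█★♧♠█♠?
???♧♧··♧·♧?
???♠♧··♧♠♧?
???♧♧♢♠♧♧·?
????♠♧♠♢♧·?
???????????

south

███████████
???????????
???♠♧♠·♠♠??
???·♧·♧♢♠█?
???·█·♧♠█♠?
???♧♧★·♧·♧?
???♠♧··♧♠♧?
???♧♧♢♠♧♧·?
????♠♧♠♢♧·?
???????????
???????????

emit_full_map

♠♧♠·♠♠?
·♧·♧♢♠█
·█·♧♠█♠
♧♧★·♧·♧
♠♧··♧♠♧
♧♧♢♠♧♧·
?♠♧♠♢♧·

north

███████████
███████████
???????????
???♠♧♠·♠♠??
???·♧·♧♢♠█?
???·█★♧♠█♠?
???♧♧··♧·♧?
???♠♧··♧♠♧?
???♧♧♢♠♧♧·?
????♠♧♠♢♧·?
???????????

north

███████████
███████████
███████████
???♢♧·♧♠???
???♠♧♠·♠♠??
???·♧★♧♢♠█?
???·█·♧♠█♠?
???♧♧··♧·♧?
???♠♧··♧♠♧?
???♧♧♢♠♧♧·?
????♠♧♠♢♧·?

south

███████████
███████████
???♢♧·♧♠???
???♠♧♠·♠♠??
???·♧·♧♢♠█?
???·█★♧♠█♠?
???♧♧··♧·♧?
???♠♧··♧♠♧?
???♧♧♢♠♧♧·?
????♠♧♠♢♧·?
???????????

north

███████████
███████████
███████████
???♢♧·♧♠???
???♠♧♠·♠♠??
???·♧★♧♢♠█?
???·█·♧♠█♠?
???♧♧··♧·♧?
???♠♧··♧♠♧?
???♧♧♢♠♧♧·?
????♠♧♠♢♧·?

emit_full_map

♢♧·♧♠??
♠♧♠·♠♠?
·♧★♧♢♠█
·█·♧♠█♠
♧♧··♧·♧
♠♧··♧♠♧
♧♧♢♠♧♧·
?♠♧♠♢♧·

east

███████████
███████████
███████████
??♢♧·♧♠♧???
??♠♧♠·♠♠???
??·♧·★♢♠█??
??·█·♧♠█♠??
??♧♧··♧·♧??
??♠♧··♧♠♧??
??♧♧♢♠♧♧·??
???♠♧♠♢♧·??

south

███████████
███████████
??♢♧·♧♠♧???
??♠♧♠·♠♠???
??·♧·♧♢♠█??
??·█·★♠█♠??
??♧♧··♧·♧??
??♠♧··♧♠♧??
??♧♧♢♠♧♧·??
???♠♧♠♢♧·??
???????????

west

███████████
███████████
???♢♧·♧♠♧??
???♠♧♠·♠♠??
???·♧·♧♢♠█?
???·█★♧♠█♠?
???♧♧··♧·♧?
???♠♧··♧♠♧?
???♧♧♢♠♧♧·?
????♠♧♠♢♧·?
???????????

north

███████████
███████████
███████████
???♢♧·♧♠♧??
???♠♧♠·♠♠??
???·♧★♧♢♠█?
???·█·♧♠█♠?
???♧♧··♧·♧?
???♠♧··♧♠♧?
???♧♧♢♠♧♧·?
????♠♧♠♢♧·?

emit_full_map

♢♧·♧♠♧?
♠♧♠·♠♠?
·♧★♧♢♠█
·█·♧♠█♠
♧♧··♧·♧
♠♧··♧♠♧
♧♧♢♠♧♧·
?♠♧♠♢♧·


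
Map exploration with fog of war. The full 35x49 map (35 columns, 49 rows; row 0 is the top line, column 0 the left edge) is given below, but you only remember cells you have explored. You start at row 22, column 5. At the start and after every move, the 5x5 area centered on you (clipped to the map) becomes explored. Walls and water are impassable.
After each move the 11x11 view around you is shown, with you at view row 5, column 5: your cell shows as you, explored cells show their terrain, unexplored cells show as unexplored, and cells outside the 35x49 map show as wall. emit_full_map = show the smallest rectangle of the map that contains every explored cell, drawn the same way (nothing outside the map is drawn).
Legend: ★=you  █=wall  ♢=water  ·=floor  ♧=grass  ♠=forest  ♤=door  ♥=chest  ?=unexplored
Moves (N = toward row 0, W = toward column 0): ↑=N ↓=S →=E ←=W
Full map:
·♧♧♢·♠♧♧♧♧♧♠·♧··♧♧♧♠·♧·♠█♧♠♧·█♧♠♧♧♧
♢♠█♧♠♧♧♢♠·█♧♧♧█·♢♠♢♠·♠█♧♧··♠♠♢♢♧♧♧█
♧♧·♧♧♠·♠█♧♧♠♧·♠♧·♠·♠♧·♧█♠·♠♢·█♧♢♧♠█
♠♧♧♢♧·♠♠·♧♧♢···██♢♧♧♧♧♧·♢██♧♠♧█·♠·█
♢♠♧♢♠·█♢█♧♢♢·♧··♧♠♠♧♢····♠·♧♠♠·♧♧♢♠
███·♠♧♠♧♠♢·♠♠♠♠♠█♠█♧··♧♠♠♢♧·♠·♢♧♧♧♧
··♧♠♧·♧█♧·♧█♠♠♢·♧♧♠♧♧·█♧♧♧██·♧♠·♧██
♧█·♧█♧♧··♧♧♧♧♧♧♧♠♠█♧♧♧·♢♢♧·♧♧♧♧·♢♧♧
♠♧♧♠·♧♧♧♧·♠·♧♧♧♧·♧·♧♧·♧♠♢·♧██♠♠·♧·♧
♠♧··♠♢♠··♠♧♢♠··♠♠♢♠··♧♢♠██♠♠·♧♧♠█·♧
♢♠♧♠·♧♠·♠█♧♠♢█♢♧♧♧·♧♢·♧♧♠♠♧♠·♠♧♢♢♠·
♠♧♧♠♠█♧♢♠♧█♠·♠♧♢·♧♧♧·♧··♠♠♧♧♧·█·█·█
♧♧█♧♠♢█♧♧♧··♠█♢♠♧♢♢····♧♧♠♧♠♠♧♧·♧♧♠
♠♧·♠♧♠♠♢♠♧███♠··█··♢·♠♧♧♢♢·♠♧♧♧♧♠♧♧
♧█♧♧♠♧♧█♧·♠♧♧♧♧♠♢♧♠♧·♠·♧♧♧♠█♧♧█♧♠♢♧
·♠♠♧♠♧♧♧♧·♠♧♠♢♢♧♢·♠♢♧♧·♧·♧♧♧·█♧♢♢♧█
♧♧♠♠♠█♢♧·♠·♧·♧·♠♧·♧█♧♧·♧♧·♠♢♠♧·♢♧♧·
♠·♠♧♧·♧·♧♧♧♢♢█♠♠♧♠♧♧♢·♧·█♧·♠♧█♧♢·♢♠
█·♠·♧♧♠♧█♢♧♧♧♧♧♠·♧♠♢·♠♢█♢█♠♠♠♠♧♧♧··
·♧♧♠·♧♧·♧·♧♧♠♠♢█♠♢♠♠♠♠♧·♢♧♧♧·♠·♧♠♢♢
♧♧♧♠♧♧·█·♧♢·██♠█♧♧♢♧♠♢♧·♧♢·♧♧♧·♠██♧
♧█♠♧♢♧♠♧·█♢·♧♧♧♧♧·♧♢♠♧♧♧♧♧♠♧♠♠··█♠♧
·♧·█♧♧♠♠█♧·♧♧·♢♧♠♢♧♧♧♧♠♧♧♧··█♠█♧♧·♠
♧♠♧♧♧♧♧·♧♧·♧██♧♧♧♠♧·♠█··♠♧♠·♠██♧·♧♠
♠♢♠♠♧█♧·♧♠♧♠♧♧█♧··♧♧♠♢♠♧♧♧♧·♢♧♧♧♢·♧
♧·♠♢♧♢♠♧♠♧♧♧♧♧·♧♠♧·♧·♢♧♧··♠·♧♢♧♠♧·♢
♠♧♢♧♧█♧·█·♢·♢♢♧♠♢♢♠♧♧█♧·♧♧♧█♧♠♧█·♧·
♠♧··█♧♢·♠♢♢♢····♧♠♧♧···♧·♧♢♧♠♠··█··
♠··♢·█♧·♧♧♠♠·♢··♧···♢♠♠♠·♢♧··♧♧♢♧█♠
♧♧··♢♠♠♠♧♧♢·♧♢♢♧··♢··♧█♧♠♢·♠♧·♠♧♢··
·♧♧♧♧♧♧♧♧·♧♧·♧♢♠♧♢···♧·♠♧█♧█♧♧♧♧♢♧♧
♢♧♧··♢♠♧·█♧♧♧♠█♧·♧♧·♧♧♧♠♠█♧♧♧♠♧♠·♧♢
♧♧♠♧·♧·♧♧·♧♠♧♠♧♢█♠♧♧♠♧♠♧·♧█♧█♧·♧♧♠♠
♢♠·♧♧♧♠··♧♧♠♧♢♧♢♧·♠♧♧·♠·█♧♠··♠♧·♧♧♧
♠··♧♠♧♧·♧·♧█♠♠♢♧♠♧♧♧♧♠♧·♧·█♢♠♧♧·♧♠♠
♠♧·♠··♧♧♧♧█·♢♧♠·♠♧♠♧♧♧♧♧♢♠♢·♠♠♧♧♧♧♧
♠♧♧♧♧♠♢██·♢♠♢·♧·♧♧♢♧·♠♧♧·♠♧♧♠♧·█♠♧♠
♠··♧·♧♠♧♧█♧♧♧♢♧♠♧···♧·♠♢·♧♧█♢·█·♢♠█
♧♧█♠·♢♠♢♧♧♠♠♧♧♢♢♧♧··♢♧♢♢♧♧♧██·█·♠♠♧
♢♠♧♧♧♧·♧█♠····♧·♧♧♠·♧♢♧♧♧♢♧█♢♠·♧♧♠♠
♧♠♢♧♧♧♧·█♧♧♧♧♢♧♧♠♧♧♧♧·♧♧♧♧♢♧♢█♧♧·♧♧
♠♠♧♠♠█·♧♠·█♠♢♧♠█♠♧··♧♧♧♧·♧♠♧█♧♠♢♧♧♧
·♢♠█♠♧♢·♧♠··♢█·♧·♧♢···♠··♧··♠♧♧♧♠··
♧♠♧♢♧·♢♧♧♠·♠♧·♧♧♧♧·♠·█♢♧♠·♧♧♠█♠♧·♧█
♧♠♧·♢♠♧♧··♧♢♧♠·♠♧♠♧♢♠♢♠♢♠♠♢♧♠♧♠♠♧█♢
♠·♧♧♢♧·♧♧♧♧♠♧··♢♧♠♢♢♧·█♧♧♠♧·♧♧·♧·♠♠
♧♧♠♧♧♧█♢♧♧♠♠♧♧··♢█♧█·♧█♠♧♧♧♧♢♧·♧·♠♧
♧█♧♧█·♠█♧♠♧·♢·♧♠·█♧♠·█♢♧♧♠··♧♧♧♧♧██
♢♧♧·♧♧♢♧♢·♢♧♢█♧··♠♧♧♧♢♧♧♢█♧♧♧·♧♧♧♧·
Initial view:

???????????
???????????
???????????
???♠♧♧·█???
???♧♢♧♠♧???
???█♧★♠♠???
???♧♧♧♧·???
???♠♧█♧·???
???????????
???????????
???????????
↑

???????????
???????????
???????????
???♠·♧♧·???
???♠♧♧·█???
???♧♢★♠♧???
???█♧♧♠♠???
???♧♧♧♧·???
???♠♧█♧·???
???????????
???????????

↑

???????????
???????????
???????????
???·♧♧♠♧???
???♠·♧♧·???
???♠♧★·█???
???♧♢♧♠♧???
???█♧♧♠♠???
???♧♧♧♧·???
???♠♧█♧·???
???????????

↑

???????????
???????????
???????????
???♧♧·♧·???
???·♧♧♠♧???
???♠·★♧·???
???♠♧♧·█???
???♧♢♧♠♧???
???█♧♧♠♠???
???♧♧♧♧·???
???♠♧█♧·???

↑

???????????
???????????
???????????
???♠♠█♢♧???
???♧♧·♧·???
???·♧★♠♧???
???♠·♧♧·???
???♠♧♧·█???
???♧♢♧♠♧???
???█♧♧♠♠???
???♧♧♧♧·???

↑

???????????
???????????
???????????
???♧♠♧♧♧???
???♠♠█♢♧???
???♧♧★♧·???
???·♧♧♠♧???
???♠·♧♧·???
???♠♧♧·█???
???♧♢♧♠♧???
???█♧♧♠♠???

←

█??????????
█??????????
█??????????
█??♠♧♠♧♧♧??
█??♠♠♠█♢♧??
█??♠♧★·♧·??
█??♠·♧♧♠♧??
█??♧♠·♧♧·??
█???♠♧♧·█??
█???♧♢♧♠♧??
█???█♧♧♠♠??

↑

█??????????
█??????????
█??????????
█??♧♧♠♧♧???
█??♠♧♠♧♧♧??
█??♠♠★█♢♧??
█??♠♧♧·♧·??
█??♠·♧♧♠♧??
█??♧♠·♧♧·??
█???♠♧♧·█??
█???♧♢♧♠♧??

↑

█??????????
█??????????
█??????????
█??·♠♧♠♠???
█??♧♧♠♧♧???
█??♠♧★♧♧♧??
█??♠♠♠█♢♧??
█??♠♧♧·♧·??
█??♠·♧♧♠♧??
█??♧♠·♧♧·??
█???♠♧♧·█??

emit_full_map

·♠♧♠♠?
♧♧♠♧♧?
♠♧★♧♧♧
♠♠♠█♢♧
♠♧♧·♧·
♠·♧♧♠♧
♧♠·♧♧·
?♠♧♧·█
?♧♢♧♠♧
?█♧♧♠♠
?♧♧♧♧·
?♠♧█♧·

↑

█??????????
█??????????
█??????????
█??█♧♠♢█???
█??·♠♧♠♠???
█??♧♧★♧♧???
█??♠♧♠♧♧♧??
█??♠♠♠█♢♧??
█??♠♧♧·♧·??
█??♠·♧♧♠♧??
█??♧♠·♧♧·??

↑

█??????????
█??????????
█??????????
█??♧♠♠█♧???
█??█♧♠♢█???
█??·♠★♠♠???
█??♧♧♠♧♧???
█??♠♧♠♧♧♧??
█??♠♠♠█♢♧??
█??♠♧♧·♧·??
█??♠·♧♧♠♧??

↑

█??????????
█??????????
█??????????
█??♧♠·♧♠???
█??♧♠♠█♧???
█??█♧★♢█???
█??·♠♧♠♠???
█??♧♧♠♧♧???
█??♠♧♠♧♧♧??
█??♠♠♠█♢♧??
█??♠♧♧·♧·??

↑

█??????????
█??????????
█??????????
█??··♠♢♠???
█??♧♠·♧♠???
█??♧♠★█♧???
█??█♧♠♢█???
█??·♠♧♠♠???
█??♧♧♠♧♧???
█??♠♧♠♧♧♧??
█??♠♠♠█♢♧??

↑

█??????????
█??????????
█??????????
█??♧♠·♧♧???
█??··♠♢♠???
█??♧♠★♧♠???
█??♧♠♠█♧???
█??█♧♠♢█???
█??·♠♧♠♠???
█??♧♧♠♧♧???
█??♠♧♠♧♧♧??

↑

█??????????
█??????????
█??????????
█??·♧█♧♧???
█??♧♠·♧♧???
█??··★♢♠???
█??♧♠·♧♠???
█??♧♠♠█♧???
█??█♧♠♢█???
█??·♠♧♠♠???
█??♧♧♠♧♧???

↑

█??????????
█??????????
█??????????
█??♧♠♧·♧???
█??·♧█♧♧???
█??♧♠★♧♧???
█??··♠♢♠???
█??♧♠·♧♠???
█??♧♠♠█♧???
█??█♧♠♢█???
█??·♠♧♠♠???

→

???????????
???????????
???????????
??♧♠♧·♧█???
??·♧█♧♧·???
??♧♠·★♧♧???
??··♠♢♠·???
??♧♠·♧♠·???
??♧♠♠█♧????
??█♧♠♢█????
??·♠♧♠♠????

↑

???????????
???????????
???????????
???·♠♧♠♧???
??♧♠♧·♧█???
??·♧█★♧·???
??♧♠·♧♧♧???
??··♠♢♠·???
??♧♠·♧♠·???
??♧♠♠█♧????
??█♧♠♢█????

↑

???????????
???????????
???????????
???♢♠·█♢???
???·♠♧♠♧???
??♧♠♧★♧█???
??·♧█♧♧·???
??♧♠·♧♧♧???
??··♠♢♠·???
??♧♠·♧♠·???
??♧♠♠█♧????

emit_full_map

?♢♠·█♢
?·♠♧♠♧
♧♠♧★♧█
·♧█♧♧·
♧♠·♧♧♧
··♠♢♠·
♧♠·♧♠·
♧♠♠█♧?
█♧♠♢█?
·♠♧♠♠?
♧♧♠♧♧?
♠♧♠♧♧♧
♠♠♠█♢♧
♠♧♧·♧·
♠·♧♧♠♧
♧♠·♧♧·
?♠♧♧·█
?♧♢♧♠♧
?█♧♧♠♠
?♧♧♧♧·
?♠♧█♧·

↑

???????????
???????????
???????????
???♢♧·♠♠???
???♢♠·█♢???
???·♠★♠♧???
??♧♠♧·♧█???
??·♧█♧♧·???
??♧♠·♧♧♧???
??··♠♢♠·???
??♧♠·♧♠·???

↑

███████████
???????????
???????????
???♧♧♠·♠???
???♢♧·♠♠???
???♢♠★█♢???
???·♠♧♠♧???
??♧♠♧·♧█???
??·♧█♧♧·???
??♧♠·♧♧♧???
??··♠♢♠·???

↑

███████████
███████████
???????????
???♧♠♧♧♢???
???♧♧♠·♠???
???♢♧★♠♠???
???♢♠·█♢???
???·♠♧♠♧???
??♧♠♧·♧█???
??·♧█♧♧·???
??♧♠·♧♧♧???

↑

███████████
███████████
███████████
???♢·♠♧♧???
???♧♠♧♧♢???
???♧♧★·♠???
???♢♧·♠♠???
???♢♠·█♢???
???·♠♧♠♧???
??♧♠♧·♧█???
??·♧█♧♧·???

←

███████████
███████████
███████████
█??♧♢·♠♧♧??
█??█♧♠♧♧♢??
█??·♧★♠·♠??
█??♧♢♧·♠♠??
█??♧♢♠·█♢??
█???·♠♧♠♧??
█??♧♠♧·♧█??
█??·♧█♧♧·??

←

███████████
███████████
███████████
██?♧♧♢·♠♧♧?
██?♠█♧♠♧♧♢?
██?♧·★♧♠·♠?
██?♧♧♢♧·♠♠?
██?♠♧♢♠·█♢?
██???·♠♧♠♧?
██??♧♠♧·♧█?
██??·♧█♧♧·?

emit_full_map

♧♧♢·♠♧♧
♠█♧♠♧♧♢
♧·★♧♠·♠
♧♧♢♧·♠♠
♠♧♢♠·█♢
??·♠♧♠♧
?♧♠♧·♧█
?·♧█♧♧·
?♧♠·♧♧♧
?··♠♢♠·
?♧♠·♧♠·
?♧♠♠█♧?
?█♧♠♢█?
?·♠♧♠♠?
?♧♧♠♧♧?
?♠♧♠♧♧♧
?♠♠♠█♢♧
?♠♧♧·♧·
?♠·♧♧♠♧
?♧♠·♧♧·
??♠♧♧·█
??♧♢♧♠♧
??█♧♧♠♠
??♧♧♧♧·
??♠♧█♧·


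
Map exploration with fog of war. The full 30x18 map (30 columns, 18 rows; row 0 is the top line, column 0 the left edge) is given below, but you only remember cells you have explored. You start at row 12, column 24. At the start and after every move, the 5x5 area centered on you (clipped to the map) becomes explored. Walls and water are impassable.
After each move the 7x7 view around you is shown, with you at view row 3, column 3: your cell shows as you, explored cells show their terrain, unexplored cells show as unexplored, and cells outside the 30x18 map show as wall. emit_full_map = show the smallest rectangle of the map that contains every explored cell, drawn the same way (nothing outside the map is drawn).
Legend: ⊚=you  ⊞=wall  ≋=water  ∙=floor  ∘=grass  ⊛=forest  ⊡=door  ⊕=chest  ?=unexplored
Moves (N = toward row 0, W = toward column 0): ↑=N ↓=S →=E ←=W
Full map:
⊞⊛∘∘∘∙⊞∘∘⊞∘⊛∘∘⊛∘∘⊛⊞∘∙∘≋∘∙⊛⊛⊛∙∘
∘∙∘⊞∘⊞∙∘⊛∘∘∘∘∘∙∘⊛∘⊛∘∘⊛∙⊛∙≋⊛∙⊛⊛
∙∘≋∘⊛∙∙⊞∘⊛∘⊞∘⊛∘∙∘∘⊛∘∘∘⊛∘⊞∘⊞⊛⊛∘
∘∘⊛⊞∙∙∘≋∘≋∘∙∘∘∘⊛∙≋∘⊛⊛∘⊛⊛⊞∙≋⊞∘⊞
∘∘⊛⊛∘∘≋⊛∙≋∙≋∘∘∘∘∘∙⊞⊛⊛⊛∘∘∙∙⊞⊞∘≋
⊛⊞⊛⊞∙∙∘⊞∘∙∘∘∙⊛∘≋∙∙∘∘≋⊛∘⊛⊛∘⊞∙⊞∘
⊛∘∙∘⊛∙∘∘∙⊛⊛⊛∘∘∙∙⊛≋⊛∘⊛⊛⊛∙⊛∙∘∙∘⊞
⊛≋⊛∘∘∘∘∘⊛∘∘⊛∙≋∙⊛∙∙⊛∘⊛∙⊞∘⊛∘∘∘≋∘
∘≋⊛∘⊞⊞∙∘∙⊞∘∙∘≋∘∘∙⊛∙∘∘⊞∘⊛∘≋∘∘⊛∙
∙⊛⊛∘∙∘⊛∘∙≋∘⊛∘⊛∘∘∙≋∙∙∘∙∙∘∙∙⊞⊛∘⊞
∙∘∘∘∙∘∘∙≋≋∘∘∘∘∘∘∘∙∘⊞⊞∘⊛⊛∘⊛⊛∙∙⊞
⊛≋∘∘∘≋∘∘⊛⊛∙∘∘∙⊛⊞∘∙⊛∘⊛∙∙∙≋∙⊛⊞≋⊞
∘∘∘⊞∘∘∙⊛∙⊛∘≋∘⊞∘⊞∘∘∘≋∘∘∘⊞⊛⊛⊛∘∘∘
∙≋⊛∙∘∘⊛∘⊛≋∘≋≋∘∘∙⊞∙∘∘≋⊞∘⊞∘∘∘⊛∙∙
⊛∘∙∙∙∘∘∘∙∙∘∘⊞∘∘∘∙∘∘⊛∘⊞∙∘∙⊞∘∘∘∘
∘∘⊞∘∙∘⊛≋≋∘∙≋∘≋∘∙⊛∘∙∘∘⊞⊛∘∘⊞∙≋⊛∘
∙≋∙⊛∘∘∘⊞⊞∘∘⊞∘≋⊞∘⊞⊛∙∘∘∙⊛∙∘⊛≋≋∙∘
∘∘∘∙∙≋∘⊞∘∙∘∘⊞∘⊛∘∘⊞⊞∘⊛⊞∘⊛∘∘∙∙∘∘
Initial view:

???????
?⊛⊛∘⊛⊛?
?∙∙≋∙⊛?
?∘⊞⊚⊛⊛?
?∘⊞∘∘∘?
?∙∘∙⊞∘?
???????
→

???????
⊛⊛∘⊛⊛∙?
∙∙≋∙⊛⊞?
∘⊞⊛⊚⊛∘?
∘⊞∘∘∘⊛?
∙∘∙⊞∘∘?
???????

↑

???????
?∘∙∙⊞⊛?
⊛⊛∘⊛⊛∙?
∙∙≋⊚⊛⊞?
∘⊞⊛⊛⊛∘?
∘⊞∘∘∘⊛?
∙∘∙⊞∘∘?

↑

???????
?⊛∘≋∘∘?
?∘∙∙⊞⊛?
⊛⊛∘⊚⊛∙?
∙∙≋∙⊛⊞?
∘⊞⊛⊛⊛∘?
∘⊞∘∘∘⊛?

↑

???????
?∘⊛∘∘∘?
?⊛∘≋∘∘?
?∘∙⊚⊞⊛?
⊛⊛∘⊛⊛∙?
∙∙≋∙⊛⊞?
∘⊞⊛⊛⊛∘?

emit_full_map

?∘⊛∘∘∘
?⊛∘≋∘∘
?∘∙⊚⊞⊛
⊛⊛∘⊛⊛∙
∙∙≋∙⊛⊞
∘⊞⊛⊛⊛∘
∘⊞∘∘∘⊛
∙∘∙⊞∘∘

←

???????
?⊞∘⊛∘∘∘
?∘⊛∘≋∘∘
?∙∘⊚∙⊞⊛
?⊛⊛∘⊛⊛∙
?∙∙≋∙⊛⊞
?∘⊞⊛⊛⊛∘

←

???????
?∙⊞∘⊛∘∘
?⊞∘⊛∘≋∘
?∙∙⊚∙∙⊞
?∘⊛⊛∘⊛⊛
?∙∙∙≋∙⊛
??∘⊞⊛⊛⊛

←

???????
?⊛∙⊞∘⊛∘
?∘⊞∘⊛∘≋
?∘∙⊚∘∙∙
?⊞∘⊛⊛∘⊛
?⊛∙∙∙≋∙
???∘⊞⊛⊛

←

???????
?∘⊛∙⊞∘⊛
?∘∘⊞∘⊛∘
?∙∘⊚∙∘∙
?⊞⊞∘⊛⊛∘
?∘⊛∙∙∙≋
????∘⊞⊛

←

???????
?⊛∘⊛∙⊞∘
?∙∘∘⊞∘⊛
?∙∙⊚∙∙∘
?∘⊞⊞∘⊛⊛
?⊛∘⊛∙∙∙
?????∘⊞

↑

???????
?⊛∘⊛⊛⊛?
?⊛∘⊛∙⊞∘
?∙∘⊚⊞∘⊛
?∙∙∘∙∙∘
?∘⊞⊞∘⊛⊛
?⊛∘⊛∙∙∙

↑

???????
?∘∘≋⊛∘?
?⊛∘⊛⊛⊛?
?⊛∘⊚∙⊞∘
?∙∘∘⊞∘⊛
?∙∙∘∙∙∘
?∘⊞⊞∘⊛⊛

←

???????
?∙∘∘≋⊛∘
?≋⊛∘⊛⊛⊛
?∙⊛⊚⊛∙⊞
?⊛∙∘∘⊞∘
?≋∙∙∘∙∙
??∘⊞⊞∘⊛

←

???????
?∙∙∘∘≋⊛
?⊛≋⊛∘⊛⊛
?∙∙⊚∘⊛∙
?∙⊛∙∘∘⊞
?∙≋∙∙∘∙
???∘⊞⊞∘

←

???????
?≋∙∙∘∘≋
?∙⊛≋⊛∘⊛
?⊛∙⊚⊛∘⊛
?∘∙⊛∙∘∘
?∘∙≋∙∙∘
????∘⊞⊞

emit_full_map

≋∙∙∘∘≋⊛∘?????
∙⊛≋⊛∘⊛⊛⊛?????
⊛∙⊚⊛∘⊛∙⊞∘⊛∘∘∘
∘∙⊛∙∘∘⊞∘⊛∘≋∘∘
∘∙≋∙∙∘∙∙∘∙∙⊞⊛
???∘⊞⊞∘⊛⊛∘⊛⊛∙
???⊛∘⊛∙∙∙≋∙⊛⊞
???????∘⊞⊛⊛⊛∘
???????∘⊞∘∘∘⊛
???????∙∘∙⊞∘∘

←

???????
?∘≋∙∙∘∘
?∙∙⊛≋⊛∘
?∙⊛⊚∙⊛∘
?∘∘∙⊛∙∘
?∘∘∙≋∙∙
?????∘⊞

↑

???????
?∘∘∘∙⊞?
?∘≋∙∙∘∘
?∙∙⊚≋⊛∘
?∙⊛∙∙⊛∘
?∘∘∙⊛∙∘
?∘∘∙≋∙∙

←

???????
?∘∘∘∘∙⊞
?⊛∘≋∙∙∘
?∘∙⊚⊛≋⊛
?≋∙⊛∙∙⊛
?≋∘∘∙⊛∙
??∘∘∙≋∙

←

???????
?∘∘∘∘∘∙
?∙⊛∘≋∙∙
?∘∘⊚∙⊛≋
?∙≋∙⊛∙∙
?∘≋∘∘∙⊛
???∘∘∙≋

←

???????
?≋∘∘∘∘∘
?∘∙⊛∘≋∙
?⊛∘⊚∙∙⊛
?⊛∙≋∙⊛∙
?∙∘≋∘∘∙
????∘∘∙

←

???????
?∙≋∘∘∘∘
?∘∘∙⊛∘≋
?⊛⊛⊚∘∙∙
?∘⊛∙≋∙⊛
?∘∙∘≋∘∘
?????∘∘

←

???????
?≋∙≋∘∘∘
?∙∘∘∙⊛∘
?⊛⊛⊚∘∘∙
?∘∘⊛∙≋∙
?⊞∘∙∘≋∘
??????∘

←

???????
?∙≋∙≋∘∘
?∘∙∘∘∙⊛
?∙⊛⊚⊛∘∘
?⊛∘∘⊛∙≋
?∙⊞∘∙∘≋
???????

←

???????
?⊛∙≋∙≋∘
?⊞∘∙∘∘∙
?∘∙⊚⊛⊛∘
?∘⊛∘∘⊛∙
?∘∙⊞∘∙∘
???????

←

???????
?≋⊛∙≋∙≋
?∘⊞∘∙∘∘
?∘∘⊚⊛⊛⊛
?∘∘⊛∘∘⊛
?∙∘∙⊞∘∙
???????

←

???????
?∘≋⊛∙≋∙
?∙∘⊞∘∙∘
?∙∘⊚∙⊛⊛
?∘∘∘⊛∘∘
?⊞∙∘∙⊞∘
???????

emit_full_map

∘≋⊛∙≋∙≋∘∘∘∘∘∙⊞?????????
∙∘⊞∘∙∘∘∙⊛∘≋∙∙∘∘≋⊛∘?????
∙∘⊚∙⊛⊛⊛∘∘∙∙⊛≋⊛∘⊛⊛⊛?????
∘∘∘⊛∘∘⊛∙≋∙⊛∙∙⊛∘⊛∙⊞∘⊛∘∘∘
⊞∙∘∙⊞∘∙∘≋∘∘∙⊛∙∘∘⊞∘⊛∘≋∘∘
?????????∘∘∙≋∙∙∘∙∙∘∙∙⊞⊛
?????????????∘⊞⊞∘⊛⊛∘⊛⊛∙
?????????????⊛∘⊛∙∙∙≋∙⊛⊞
?????????????????∘⊞⊛⊛⊛∘
?????????????????∘⊞∘∘∘⊛
?????????????????∙∘∙⊞∘∘

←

???????
?∘∘≋⊛∙≋
?∙∙∘⊞∘∙
?⊛∙⊚∘∙⊛
?∘∘∘∘⊛∘
?⊞⊞∙∘∙⊞
???????

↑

???????
?∙∙∘≋∘?
?∘∘≋⊛∙≋
?∙∙⊚⊞∘∙
?⊛∙∘∘∙⊛
?∘∘∘∘⊛∘
?⊞⊞∙∘∙⊞

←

???????
?⊞∙∙∘≋∘
?⊛∘∘≋⊛∙
?⊞∙⊚∘⊞∘
?∘⊛∙∘∘∙
?∘∘∘∘∘⊛
??⊞⊞∙∘∙

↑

???????
?∘⊛∙∙⊞?
?⊞∙∙∘≋∘
?⊛∘⊚≋⊛∙
?⊞∙∙∘⊞∘
?∘⊛∙∘∘∙
?∘∘∘∘∘⊛

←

???????
?≋∘⊛∙∙⊞
?⊛⊞∙∙∘≋
?⊛⊛⊚∘≋⊛
?⊛⊞∙∙∘⊞
?∙∘⊛∙∘∘
??∘∘∘∘∘

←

???????
?∘≋∘⊛∙∙
?∘⊛⊞∙∙∘
?∘⊛⊚∘∘≋
?⊞⊛⊞∙∙∘
?∘∙∘⊛∙∘
???∘∘∘∘

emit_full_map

∘≋∘⊛∙∙⊞????????????????????
∘⊛⊞∙∙∘≋∘???????????????????
∘⊛⊚∘∘≋⊛∙≋∙≋∘∘∘∘∘∙⊞?????????
⊞⊛⊞∙∙∘⊞∘∙∘∘∙⊛∘≋∙∙∘∘≋⊛∘?????
∘∙∘⊛∙∘∘∙⊛⊛⊛∘∘∙∙⊛≋⊛∘⊛⊛⊛?????
??∘∘∘∘∘⊛∘∘⊛∙≋∙⊛∙∙⊛∘⊛∙⊞∘⊛∘∘∘
???⊞⊞∙∘∙⊞∘∙∘≋∘∘∙⊛∙∘∘⊞∘⊛∘≋∘∘
?????????????∘∘∙≋∙∙∘∙∙∘∙∙⊞⊛
?????????????????∘⊞⊞∘⊛⊛∘⊛⊛∙
?????????????????⊛∘⊛∙∙∙≋∙⊛⊞
?????????????????????∘⊞⊛⊛⊛∘
?????????????????????∘⊞∘∘∘⊛
?????????????????????∙∘∙⊞∘∘


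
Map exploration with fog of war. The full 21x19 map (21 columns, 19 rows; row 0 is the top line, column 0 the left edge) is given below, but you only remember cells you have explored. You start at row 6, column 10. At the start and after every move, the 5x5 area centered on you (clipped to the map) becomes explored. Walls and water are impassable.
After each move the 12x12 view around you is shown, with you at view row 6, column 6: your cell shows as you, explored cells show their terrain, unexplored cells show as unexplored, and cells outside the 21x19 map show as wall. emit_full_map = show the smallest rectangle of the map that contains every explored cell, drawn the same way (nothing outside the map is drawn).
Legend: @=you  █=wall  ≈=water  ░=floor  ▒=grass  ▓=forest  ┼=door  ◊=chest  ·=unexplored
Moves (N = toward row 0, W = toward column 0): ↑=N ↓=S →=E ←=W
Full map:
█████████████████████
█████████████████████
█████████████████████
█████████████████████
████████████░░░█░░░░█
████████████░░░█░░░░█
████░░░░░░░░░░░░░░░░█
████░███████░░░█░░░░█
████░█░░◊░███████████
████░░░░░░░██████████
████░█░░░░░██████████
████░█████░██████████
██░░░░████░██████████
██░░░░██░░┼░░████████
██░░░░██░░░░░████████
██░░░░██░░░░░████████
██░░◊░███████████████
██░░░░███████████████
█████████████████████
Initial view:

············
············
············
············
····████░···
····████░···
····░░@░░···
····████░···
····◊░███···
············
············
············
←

············
············
············
············
····█████░··
····█████░··
····░░@░░░··
····█████░··
····░◊░███··
············
············
············

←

············
············
············
············
····██████░·
····██████░·
····░░@░░░░·
····██████░·
····░░◊░███·
············
············
············

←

············
············
············
············
····███████░
····███████░
····░░@░░░░░
····███████░
····█░░◊░███
············
············
············

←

············
············
············
············
····████████
····████████
····░░@░░░░░
····░███████
····░█░░◊░██
············
············
············

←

█···········
█···········
█···········
█···········
█···████████
█···████████
█···█░@░░░░░
█···█░██████
█···█░█░░◊░█
█···········
█···········
█···········

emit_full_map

█████████░
█████████░
█░@░░░░░░░
█░███████░
█░█░░◊░███

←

██··········
██··········
██··········
██··········
██··████████
██··████████
██··██@░░░░░
██··██░█████
██··██░█░░◊░
██··········
██··········
██··········

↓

██··········
██··········
██··········
██··████████
██··████████
██··██░░░░░░
██··██@█████
██··██░█░░◊░
██··██░░░···
██··········
██··········
██··········

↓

██··········
██··········
██··████████
██··████████
██··██░░░░░░
██··██░█████
██··██@█░░◊░
██··██░░░···
██··██░█░···
██··········
██··········
██··········

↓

██··········
██··████████
██··████████
██··██░░░░░░
██··██░█████
██··██░█░░◊░
██··██@░░···
██··██░█░···
██··██░██···
██··········
██··········
██··········

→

█···········
█··█████████
█··█████████
█··██░░░░░░░
█··██░██████
█··██░█░░◊░█
█··██░@░░···
█··██░█░░···
█··██░███···
█···········
█···········
█···········

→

············
··██████████
··██████████
··██░░░░░░░░
··██░███████
··██░█░░◊░██
··██░░@░░···
··██░█░░░···
··██░████···
············
············
············

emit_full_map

██████████░
██████████░
██░░░░░░░░░
██░███████░
██░█░░◊░███
██░░@░░····
██░█░░░····
██░████····

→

············
·██████████░
·██████████░
·██░░░░░░░░░
·██░███████░
·██░█░░◊░███
·██░░░@░░···
·██░█░░░░···
·██░█████···
············
············
············

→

············
██████████░·
██████████░·
██░░░░░░░░░·
██░███████░·
██░█░░◊░███·
██░░░░@░░···
██░█░░░░░···
██░█████░···
············
············
············

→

············
█████████░··
█████████░··
█░░░░░░░░░··
█░███████░··
█░█░░◊░███··
█░░░░░@░█···
█░█░░░░░█···
█░█████░█···
············
············
············

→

············
████████░···
████████░···
░░░░░░░░░···
░███████░···
░█░░◊░███···
░░░░░░@██···
░█░░░░░██···
░█████░██···
············
············
············

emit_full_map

██████████░
██████████░
██░░░░░░░░░
██░███████░
██░█░░◊░███
██░░░░░░@██
██░█░░░░░██
██░█████░██

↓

████████░···
████████░···
░░░░░░░░░···
░███████░···
░█░░◊░███···
░░░░░░░██···
░█░░░░@██···
░█████░██···
····██░██···
············
············
············

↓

████████░···
░░░░░░░░░···
░███████░···
░█░░◊░███···
░░░░░░░██···
░█░░░░░██···
░█████@██···
····██░██···
····░░┼░░···
············
············
············

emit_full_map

██████████░
██████████░
██░░░░░░░░░
██░███████░
██░█░░◊░███
██░░░░░░░██
██░█░░░░░██
██░█████@██
······██░██
······░░┼░░


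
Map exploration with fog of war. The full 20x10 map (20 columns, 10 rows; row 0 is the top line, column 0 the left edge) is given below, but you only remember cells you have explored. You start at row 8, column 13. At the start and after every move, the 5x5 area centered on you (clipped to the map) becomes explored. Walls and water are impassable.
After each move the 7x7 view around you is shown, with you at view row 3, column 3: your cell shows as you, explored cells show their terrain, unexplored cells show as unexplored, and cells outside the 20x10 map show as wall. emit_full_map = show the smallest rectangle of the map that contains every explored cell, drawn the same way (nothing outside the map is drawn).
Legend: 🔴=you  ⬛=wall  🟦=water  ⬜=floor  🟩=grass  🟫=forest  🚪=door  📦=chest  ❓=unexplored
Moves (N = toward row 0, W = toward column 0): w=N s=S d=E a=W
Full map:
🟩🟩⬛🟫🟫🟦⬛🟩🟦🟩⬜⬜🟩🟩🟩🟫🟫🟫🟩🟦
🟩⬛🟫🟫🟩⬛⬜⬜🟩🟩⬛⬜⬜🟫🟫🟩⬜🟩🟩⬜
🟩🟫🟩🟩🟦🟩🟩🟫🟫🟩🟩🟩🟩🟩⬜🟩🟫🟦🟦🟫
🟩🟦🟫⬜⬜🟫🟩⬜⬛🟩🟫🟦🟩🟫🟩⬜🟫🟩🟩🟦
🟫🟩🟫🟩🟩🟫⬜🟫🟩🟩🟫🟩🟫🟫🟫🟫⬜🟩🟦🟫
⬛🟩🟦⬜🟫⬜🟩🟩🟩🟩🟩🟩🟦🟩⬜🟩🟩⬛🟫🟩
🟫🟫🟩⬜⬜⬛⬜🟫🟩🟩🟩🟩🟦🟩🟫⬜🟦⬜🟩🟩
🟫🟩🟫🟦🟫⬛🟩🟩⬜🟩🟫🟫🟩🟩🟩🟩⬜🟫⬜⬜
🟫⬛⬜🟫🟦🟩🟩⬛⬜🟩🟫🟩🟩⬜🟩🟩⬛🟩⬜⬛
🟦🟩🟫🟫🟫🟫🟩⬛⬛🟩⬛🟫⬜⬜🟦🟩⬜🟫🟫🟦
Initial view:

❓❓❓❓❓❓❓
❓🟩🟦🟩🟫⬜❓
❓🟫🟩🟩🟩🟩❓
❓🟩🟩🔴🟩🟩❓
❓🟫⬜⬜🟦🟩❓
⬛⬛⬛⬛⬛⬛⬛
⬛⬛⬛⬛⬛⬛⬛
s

❓🟩🟦🟩🟫⬜❓
❓🟫🟩🟩🟩🟩❓
❓🟩🟩⬜🟩🟩❓
❓🟫⬜🔴🟦🟩❓
⬛⬛⬛⬛⬛⬛⬛
⬛⬛⬛⬛⬛⬛⬛
⬛⬛⬛⬛⬛⬛⬛

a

❓❓🟩🟦🟩🟫⬜
❓🟫🟫🟩🟩🟩🟩
❓🟫🟩🟩⬜🟩🟩
❓⬛🟫🔴⬜🟦🟩
⬛⬛⬛⬛⬛⬛⬛
⬛⬛⬛⬛⬛⬛⬛
⬛⬛⬛⬛⬛⬛⬛

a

❓❓❓🟩🟦🟩🟫
❓🟩🟫🟫🟩🟩🟩
❓🟩🟫🟩🟩⬜🟩
❓🟩⬛🔴⬜⬜🟦
⬛⬛⬛⬛⬛⬛⬛
⬛⬛⬛⬛⬛⬛⬛
⬛⬛⬛⬛⬛⬛⬛

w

❓❓❓❓❓❓❓
❓🟩🟩🟩🟦🟩🟫
❓🟩🟫🟫🟩🟩🟩
❓🟩🟫🔴🟩⬜🟩
❓🟩⬛🟫⬜⬜🟦
⬛⬛⬛⬛⬛⬛⬛
⬛⬛⬛⬛⬛⬛⬛

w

❓❓❓❓❓❓❓
❓🟩🟩🟩🟦🟩❓
❓🟩🟩🟩🟦🟩🟫
❓🟩🟫🔴🟩🟩🟩
❓🟩🟫🟩🟩⬜🟩
❓🟩⬛🟫⬜⬜🟦
⬛⬛⬛⬛⬛⬛⬛

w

❓❓❓❓❓❓❓
❓🟩🟫🟩🟫🟫❓
❓🟩🟩🟩🟦🟩❓
❓🟩🟩🔴🟦🟩🟫
❓🟩🟫🟫🟩🟩🟩
❓🟩🟫🟩🟩⬜🟩
❓🟩⬛🟫⬜⬜🟦

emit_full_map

🟩🟫🟩🟫🟫❓❓
🟩🟩🟩🟦🟩❓❓
🟩🟩🔴🟦🟩🟫⬜
🟩🟫🟫🟩🟩🟩🟩
🟩🟫🟩🟩⬜🟩🟩
🟩⬛🟫⬜⬜🟦🟩

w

❓❓❓❓❓❓❓
❓🟩🟫🟦🟩🟫❓
❓🟩🟫🟩🟫🟫❓
❓🟩🟩🔴🟦🟩❓
❓🟩🟩🟩🟦🟩🟫
❓🟩🟫🟫🟩🟩🟩
❓🟩🟫🟩🟩⬜🟩

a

❓❓❓❓❓❓❓
❓⬛🟩🟫🟦🟩🟫
❓🟩🟩🟫🟩🟫🟫
❓🟩🟩🔴🟩🟦🟩
❓🟩🟩🟩🟩🟦🟩
❓⬜🟩🟫🟫🟩🟩
❓❓🟩🟫🟩🟩⬜

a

❓❓❓❓❓❓❓
❓⬜⬛🟩🟫🟦🟩
❓🟫🟩🟩🟫🟩🟫
❓🟩🟩🔴🟩🟩🟦
❓🟫🟩🟩🟩🟩🟦
❓🟩⬜🟩🟫🟫🟩
❓❓❓🟩🟫🟩🟩

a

❓❓❓❓❓❓❓
❓🟩⬜⬛🟩🟫🟦
❓⬜🟫🟩🟩🟫🟩
❓🟩🟩🔴🟩🟩🟩
❓⬜🟫🟩🟩🟩🟩
❓🟩🟩⬜🟩🟫🟫
❓❓❓❓🟩🟫🟩

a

❓❓❓❓❓❓❓
❓🟫🟩⬜⬛🟩🟫
❓🟫⬜🟫🟩🟩🟫
❓⬜🟩🔴🟩🟩🟩
❓⬛⬜🟫🟩🟩🟩
❓⬛🟩🟩⬜🟩🟫
❓❓❓❓❓🟩🟫

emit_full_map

🟫🟩⬜⬛🟩🟫🟦🟩🟫❓❓
🟫⬜🟫🟩🟩🟫🟩🟫🟫❓❓
⬜🟩🔴🟩🟩🟩🟩🟦🟩❓❓
⬛⬜🟫🟩🟩🟩🟩🟦🟩🟫⬜
⬛🟩🟩⬜🟩🟫🟫🟩🟩🟩🟩
❓❓❓❓🟩🟫🟩🟩⬜🟩🟩
❓❓❓❓🟩⬛🟫⬜⬜🟦🟩
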